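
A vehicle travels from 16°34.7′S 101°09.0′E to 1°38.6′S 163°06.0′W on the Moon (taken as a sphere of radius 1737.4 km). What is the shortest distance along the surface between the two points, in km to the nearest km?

Let φ₁ = -0.2893 rad, φ₂ = -0.0287 rad, and Δλ = 1.6712 rad.
Haversine: a = sin²(Δφ/2) + cos φ₁ cos φ₂ sin²(Δλ/2) = 0.0169 + (0.9584)(0.9996)(0.5501) = 0.54390.
Central angle c = 2·arcsin(√a) = 1.65871 rad.
Distance = R·c = 1737.4 × 1.6587 ≈ 2882 km.

2882 km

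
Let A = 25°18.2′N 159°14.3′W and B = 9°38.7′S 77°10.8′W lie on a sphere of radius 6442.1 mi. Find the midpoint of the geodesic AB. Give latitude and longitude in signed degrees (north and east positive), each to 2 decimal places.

10.32°, -116.05°

Central angle δ = 1.5192 rad. Interpolating on the sphere with fraction f = 0.5:
P = [sin((1−f)δ)·A + sin(fδ)·B] / sin δ = 0.6896·A + 0.6896·B in Cartesian coordinates,
giving P = (-0.4321, -0.8839, 0.1792), i.e. latitude 10.32°, longitude -116.05°.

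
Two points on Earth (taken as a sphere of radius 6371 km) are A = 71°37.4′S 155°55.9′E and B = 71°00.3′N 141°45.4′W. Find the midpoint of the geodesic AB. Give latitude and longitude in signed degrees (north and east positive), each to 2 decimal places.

The central angle between A and B is δ = 2.5861 rad.
With f = 0.5, the slerp weights are sin((1−f)δ)/sin δ = 1.8236 and sin(fδ)/sin δ = 1.8236.
Weighted sum of the unit vectors: (1.8236)·(-0.2879,0.1286,-0.9490) + (1.8236)·(-0.2556,-0.2015,0.9455) = (-0.9911, -0.1329, -0.0063).
Converting back: φ = atan2(z, √(x²+y²)) = -0.36°, λ = atan2(y, x) = -172.36°.

-0.36°, -172.36°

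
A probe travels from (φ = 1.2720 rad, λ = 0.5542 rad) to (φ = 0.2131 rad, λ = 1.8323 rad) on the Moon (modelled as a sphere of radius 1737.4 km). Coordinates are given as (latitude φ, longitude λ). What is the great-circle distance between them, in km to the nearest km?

With latitudes φ₁ = 72.880°, φ₂ = 12.210° and longitude difference Δλ = 73.230°:
cos c = sin φ₁ sin φ₂ + cos φ₁ cos φ₂ cos Δλ = (0.9557)(0.2115) + (0.2944)(0.9774)(0.2885) = 0.28513,
so c = arccos(0.28513) = 1.28165 rad.
Distance = R·c = 1737.4 × 1.2816 ≈ 2227 km.

2227 km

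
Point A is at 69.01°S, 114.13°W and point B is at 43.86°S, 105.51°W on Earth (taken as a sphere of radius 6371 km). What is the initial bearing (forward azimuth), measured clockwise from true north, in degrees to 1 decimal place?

14.5°

Δλ = 8.620° = 0.1504 rad.
y = sin Δλ · cos φ₂ = (0.1499)(0.7210) = 0.1081
x = cos φ₁ sin φ₂ − sin φ₁ cos φ₂ cos Δλ = (0.3582)(-0.6929) − (-0.9336)(0.7210)(0.9887) = 0.4174
θ = atan2(y, x) = 14.52°, so the bearing is 14.5°.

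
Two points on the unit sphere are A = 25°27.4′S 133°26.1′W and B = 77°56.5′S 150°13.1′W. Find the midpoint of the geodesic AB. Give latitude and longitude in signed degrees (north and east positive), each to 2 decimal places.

The central angle between A and B is δ = 0.9261 rad.
With f = 0.5, the slerp weights are sin((1−f)δ)/sin δ = 0.5589 and sin(fδ)/sin δ = 0.5589.
Weighted sum of the unit vectors: (0.5589)·(-0.6208,-0.6557,-0.4298) + (0.5589)·(-0.1813,-0.1038,-0.9779) = (-0.4483, -0.4244, -0.7867).
Converting back: φ = atan2(z, √(x²+y²)) = -51.88°, λ = atan2(y, x) = -136.57°.

-51.88°, -136.57°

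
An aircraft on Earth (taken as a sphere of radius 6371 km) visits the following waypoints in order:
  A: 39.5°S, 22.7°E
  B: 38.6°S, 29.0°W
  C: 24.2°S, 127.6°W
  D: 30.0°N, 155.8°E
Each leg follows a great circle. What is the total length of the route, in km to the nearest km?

23603 km

Leg A→B: central angle 0.6910 rad, distance 4402.6 km.
Leg B→C: central angle 1.4211 rad, distance 9053.8 km.
Leg C→D: central angle 1.5927 rad, distance 10147.1 km.
Total: 4402.6 + 9053.8 + 10147.1 ≈ 23603 km.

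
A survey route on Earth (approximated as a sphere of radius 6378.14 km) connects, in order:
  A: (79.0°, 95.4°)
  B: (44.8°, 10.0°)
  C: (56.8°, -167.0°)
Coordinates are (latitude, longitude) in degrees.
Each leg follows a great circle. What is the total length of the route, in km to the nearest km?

13774 km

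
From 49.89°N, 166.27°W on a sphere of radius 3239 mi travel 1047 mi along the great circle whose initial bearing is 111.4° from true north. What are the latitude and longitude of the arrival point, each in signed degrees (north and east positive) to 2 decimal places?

Angular distance δ = d/R = 1047/3239 = 0.32325 rad; initial bearing θ = 1.9443 rad.
sin φ₂ = sin φ₁ cos δ + cos φ₁ sin δ cos θ = (0.7648)(0.9482) + (0.6443)(0.3176)(-0.3649) = 0.6505, so φ₂ = 40.58°.
Δλ = atan2(sin θ sin δ cos φ₁, cos δ − sin φ₁ sin φ₂) = atan2(0.1905, 0.4507) = 22.918°.
λ₂ = -166.270° + 22.918° = -143.35°.

40.58°, -143.35°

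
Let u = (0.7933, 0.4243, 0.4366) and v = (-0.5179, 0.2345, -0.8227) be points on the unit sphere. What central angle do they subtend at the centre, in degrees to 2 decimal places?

132.11°

u·v = -0.6705; |u| = 1.0000, |v| = 1.0000.
cos θ = (u·v)/(|u||v|) = -0.6705, so θ = 132.11°.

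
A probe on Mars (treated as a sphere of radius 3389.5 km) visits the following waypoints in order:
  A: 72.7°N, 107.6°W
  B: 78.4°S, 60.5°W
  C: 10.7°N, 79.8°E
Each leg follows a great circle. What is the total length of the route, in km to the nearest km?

15556 km

Leg A→B: central angle 2.6782 rad, distance 9077.9 km.
Leg B→C: central angle 1.9112 rad, distance 6478.1 km.
Total: 9077.9 + 6478.1 ≈ 15556 km.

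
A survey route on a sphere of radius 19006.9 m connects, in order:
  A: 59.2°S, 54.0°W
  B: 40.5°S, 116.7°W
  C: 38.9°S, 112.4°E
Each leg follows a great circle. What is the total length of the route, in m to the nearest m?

43591 m

Leg A→B: central angle 0.7430 rad, distance 14122.5 m.
Leg B→C: central angle 1.5504 rad, distance 29468.8 m.
Total: 14122.5 + 29468.8 ≈ 43591 m.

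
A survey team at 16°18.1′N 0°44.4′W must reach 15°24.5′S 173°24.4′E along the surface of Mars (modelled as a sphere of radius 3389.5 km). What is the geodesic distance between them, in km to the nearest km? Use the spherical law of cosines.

10311 km

With latitudes φ₁ = 16.302°, φ₂ = -15.408° and longitude difference Δλ = 174.147°:
cos c = sin φ₁ sin φ₂ + cos φ₁ cos φ₂ cos Δλ = (0.2807)(-0.2657) + (0.9598)(0.9641)(-0.9948) = -0.99505,
so c = arccos(-0.99505) = 3.04209 rad.
Distance = R·c = 3389.5 × 3.0421 ≈ 10311 km.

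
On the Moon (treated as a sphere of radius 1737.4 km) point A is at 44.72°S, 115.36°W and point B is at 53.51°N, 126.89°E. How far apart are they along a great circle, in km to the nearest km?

With latitudes φ₁ = -44.720°, φ₂ = 53.510° and longitude difference Δλ = -117.750°:
Haversine: a = sin²(Δφ/2) + cos φ₁ cos φ₂ sin²(Δλ/2) = 0.5716 + (0.7106)(0.5947)(0.7328) = 0.88122.
Central angle c = 2·arcsin(√a) = 2.43788 rad.
Distance = R·c = 1737.4 × 2.4379 ≈ 4236 km.

4236 km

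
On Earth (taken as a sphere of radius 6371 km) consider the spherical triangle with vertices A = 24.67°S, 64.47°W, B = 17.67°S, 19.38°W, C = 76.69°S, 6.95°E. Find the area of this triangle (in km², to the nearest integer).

Side lengths (central angles): a = 1.0564, b = 1.0783, c = 0.7407 rad; semiperimeter s = 1.4377.
By l'Huilier's theorem, tan(E/4) = √[tan(s/2) tan((s−a)/2) tan((s−b)/2) tan((s−c)/2)], giving spherical excess E = 0.4208 rad.
Area = E·R² = 0.4208 × (6371)² ≈ 17078578 km².

17078578 km²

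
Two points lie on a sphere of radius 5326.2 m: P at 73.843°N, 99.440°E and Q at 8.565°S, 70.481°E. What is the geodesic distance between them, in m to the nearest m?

With latitudes φ₁ = 73.843°, φ₂ = -8.565° and longitude difference Δλ = -28.959°:
cos c = sin φ₁ sin φ₂ + cos φ₁ cos φ₂ cos Δλ = (0.9605)(-0.1489) + (0.2783)(0.9888)(0.8750) = 0.09771,
so c = arccos(0.09771) = 1.47293 rad.
Distance = R·c = 5326.2 × 1.4729 ≈ 7845 m.

7845 m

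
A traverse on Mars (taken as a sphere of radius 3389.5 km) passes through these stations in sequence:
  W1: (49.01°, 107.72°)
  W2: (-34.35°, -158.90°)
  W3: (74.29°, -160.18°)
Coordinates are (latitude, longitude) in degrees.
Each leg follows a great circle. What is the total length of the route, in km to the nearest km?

13363 km

Leg W1→W2: central angle 2.0464 rad, distance 6936.1 km.
Leg W2→W3: central angle 1.8962 rad, distance 6427.1 km.
Total: 6936.1 + 6427.1 ≈ 13363 km.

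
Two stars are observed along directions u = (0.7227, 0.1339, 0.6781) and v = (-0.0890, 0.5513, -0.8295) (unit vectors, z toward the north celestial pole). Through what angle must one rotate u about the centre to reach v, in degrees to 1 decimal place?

u·v = -0.5530; |u| = 1.0000, |v| = 1.0000.
cos θ = (u·v)/(|u||v|) = -0.5530, so θ = 123.6°.

123.6°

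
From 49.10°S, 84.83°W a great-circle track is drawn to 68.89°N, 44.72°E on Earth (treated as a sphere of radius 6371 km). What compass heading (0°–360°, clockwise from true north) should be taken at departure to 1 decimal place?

32.4°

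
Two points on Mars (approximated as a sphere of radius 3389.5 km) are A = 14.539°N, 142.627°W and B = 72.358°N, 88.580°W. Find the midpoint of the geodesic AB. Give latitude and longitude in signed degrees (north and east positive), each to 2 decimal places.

45.77°, -130.54°

The central angle between A and B is δ = 1.1467 rad.
With f = 0.5, the slerp weights are sin((1−f)δ)/sin δ = 0.5952 and sin(fδ)/sin δ = 0.5952.
Weighted sum of the unit vectors: (0.5952)·(-0.7693,-0.5876,0.2510) + (0.5952)·(0.0075,-0.3030,0.9530) = (-0.4534, -0.5300, 0.7166).
Converting back: φ = atan2(z, √(x²+y²)) = 45.77°, λ = atan2(y, x) = -130.54°.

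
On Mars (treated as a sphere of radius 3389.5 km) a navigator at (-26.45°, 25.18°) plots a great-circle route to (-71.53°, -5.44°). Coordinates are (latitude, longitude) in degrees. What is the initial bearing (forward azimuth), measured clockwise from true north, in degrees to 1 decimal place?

192.5°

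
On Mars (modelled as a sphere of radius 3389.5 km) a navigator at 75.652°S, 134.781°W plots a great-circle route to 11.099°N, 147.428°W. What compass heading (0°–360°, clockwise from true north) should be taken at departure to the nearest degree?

Δλ = -12.647° = -0.2207 rad.
y = sin Δλ · cos φ₂ = (-0.2189)(0.9813) = -0.2148
x = cos φ₁ sin φ₂ − sin φ₁ cos φ₂ cos Δλ = (0.2478)(0.1925) − (-0.9688)(0.9813)(0.9757) = 0.9753
θ = atan2(y, x) = -12.42°; adding 360° gives 348°.

348°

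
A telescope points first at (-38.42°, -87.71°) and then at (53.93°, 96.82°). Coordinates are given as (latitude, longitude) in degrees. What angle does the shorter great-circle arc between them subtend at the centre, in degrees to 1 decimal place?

164.2°

With latitudes φ₁ = -38.420°, φ₂ = 53.930° and longitude difference Δλ = -175.470°:
Haversine: a = sin²(Δφ/2) + cos φ₁ cos φ₂ sin²(Δλ/2) = 0.5205 + (0.7835)(0.5888)(0.9984) = 0.98107.
Central angle c = 2·arcsin(√a) = 2.86555 rad.
So the angular separation is 164.2°.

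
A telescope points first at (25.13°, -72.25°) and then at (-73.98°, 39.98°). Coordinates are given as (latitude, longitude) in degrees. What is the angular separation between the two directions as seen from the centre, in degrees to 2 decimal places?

With latitudes φ₁ = 25.130°, φ₂ = -73.980° and longitude difference Δλ = 112.230°:
Haversine: a = sin²(Δφ/2) + cos φ₁ cos φ₂ sin²(Δλ/2) = 0.5792 + (0.9053)(0.2760)(0.6892) = 0.75135.
Central angle c = 2·arcsin(√a) = 2.09752 rad.
So the angular separation is 120.18°.

120.18°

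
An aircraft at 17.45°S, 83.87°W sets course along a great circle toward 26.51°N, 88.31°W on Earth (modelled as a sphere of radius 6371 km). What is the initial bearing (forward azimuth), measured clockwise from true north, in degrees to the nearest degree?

With φ₁ = -0.3046, φ₂ = 0.4627, Δλ = -0.0775 rad, the forward-azimuth formula gives
θ = atan2( sin Δλ cos φ₂ , cos φ₁ sin φ₂ − sin φ₁ cos φ₂ cos Δλ ) = atan2(-0.0693, 0.6934) = -5.71°.
Adding 360° brings this into [0°, 360°): 354°.

354°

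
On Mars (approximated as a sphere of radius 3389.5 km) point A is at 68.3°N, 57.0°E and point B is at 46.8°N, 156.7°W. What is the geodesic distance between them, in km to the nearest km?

3678 km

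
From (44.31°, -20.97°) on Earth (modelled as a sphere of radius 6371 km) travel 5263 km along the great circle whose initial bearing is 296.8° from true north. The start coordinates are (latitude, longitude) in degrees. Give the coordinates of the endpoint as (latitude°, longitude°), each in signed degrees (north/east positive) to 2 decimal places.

45.29°, -89.86°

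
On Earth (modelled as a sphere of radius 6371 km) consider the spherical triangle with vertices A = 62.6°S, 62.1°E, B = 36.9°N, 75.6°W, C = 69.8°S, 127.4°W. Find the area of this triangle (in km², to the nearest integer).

57448765 km²

Side lengths (central angles): a = 1.9744, b = 0.8278, c = 2.5069 rad; semiperimeter s = 2.6546.
By l'Huilier's theorem, tan(E/4) = √[tan(s/2) tan((s−a)/2) tan((s−b)/2) tan((s−c)/2)], giving spherical excess E = 1.4154 rad.
Area = E·R² = 1.4154 × (6371)² ≈ 57448765 km².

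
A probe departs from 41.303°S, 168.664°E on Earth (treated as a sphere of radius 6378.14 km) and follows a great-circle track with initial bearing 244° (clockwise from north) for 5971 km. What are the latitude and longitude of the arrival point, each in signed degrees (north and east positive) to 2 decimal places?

Angular distance δ = d/R = 5971/6378.14 = 0.93617 rad; initial bearing θ = 4.2586 rad.
sin φ₂ = sin φ₁ cos δ + cos φ₁ sin δ cos θ = (-0.6600)(0.5929) + (0.7512)(0.8053)(-0.4384) = -0.6565, so φ₂ = -41.04°.
Δλ = atan2(sin θ sin δ cos φ₁, cos δ − sin φ₁ sin φ₂) = atan2(-0.5437, 0.1595) = -73.647°.
λ₂ = 168.664° − 73.647° = 95.02°.

-41.04°, 95.02°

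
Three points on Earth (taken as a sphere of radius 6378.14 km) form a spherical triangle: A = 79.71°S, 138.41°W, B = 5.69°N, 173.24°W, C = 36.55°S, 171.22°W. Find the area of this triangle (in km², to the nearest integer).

Side lengths (central angles): a = 0.7380, b = 0.7862, c = 1.5224 rad; semiperimeter s = 1.5233.
By l'Huilier's theorem, tan(E/4) = √[tan(s/2) tan((s−a)/2) tan((s−b)/2) tan((s−c)/2)], giving spherical excess E = 0.0324 rad.
Area = E·R² = 0.0324 × (6378.14)² ≈ 1318881 km².

1318881 km²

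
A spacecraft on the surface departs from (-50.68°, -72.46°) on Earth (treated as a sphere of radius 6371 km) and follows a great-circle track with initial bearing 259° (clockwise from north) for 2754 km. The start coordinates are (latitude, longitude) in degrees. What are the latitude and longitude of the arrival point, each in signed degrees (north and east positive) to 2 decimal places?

-48.86°, -111.15°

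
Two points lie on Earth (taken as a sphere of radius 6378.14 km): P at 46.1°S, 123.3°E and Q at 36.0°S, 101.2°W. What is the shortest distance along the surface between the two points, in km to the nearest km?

9869 km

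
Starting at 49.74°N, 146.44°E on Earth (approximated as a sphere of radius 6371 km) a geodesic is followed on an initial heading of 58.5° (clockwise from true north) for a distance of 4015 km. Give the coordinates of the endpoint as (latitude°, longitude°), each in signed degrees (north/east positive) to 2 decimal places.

54.64°, -153.31°

Angular distance δ = d/R = 4015/6371 = 0.63020 rad; initial bearing θ = 1.0210 rad.
sin φ₂ = sin φ₁ cos δ + cos φ₁ sin δ cos θ = (0.7631)(0.8079) + (0.6463)(0.5893)(0.5225) = 0.8155, so φ₂ = 54.64°.
Δλ = atan2(sin θ sin δ cos φ₁, cos δ − sin φ₁ sin φ₂) = atan2(0.3247, 0.1856) = 60.253°.
λ₂ = 146.440° + 60.253° = 206.69° → -153.31° after wrapping to (−180°, 180°].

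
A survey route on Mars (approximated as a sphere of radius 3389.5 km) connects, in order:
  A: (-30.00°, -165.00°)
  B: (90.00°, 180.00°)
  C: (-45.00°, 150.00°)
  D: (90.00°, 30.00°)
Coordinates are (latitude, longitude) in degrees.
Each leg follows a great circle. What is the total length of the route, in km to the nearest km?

23072 km

Leg A→B: central angle 2.0944 rad, distance 7099.0 km.
Leg B→C: central angle 2.3562 rad, distance 7986.3 km.
Leg C→D: central angle 2.3562 rad, distance 7986.3 km.
Total: 7099.0 + 7986.3 + 7986.3 ≈ 23072 km.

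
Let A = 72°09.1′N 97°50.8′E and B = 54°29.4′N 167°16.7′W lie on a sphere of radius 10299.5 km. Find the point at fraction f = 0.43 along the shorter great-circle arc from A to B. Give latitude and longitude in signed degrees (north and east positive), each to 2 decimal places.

71.80°, 156.53°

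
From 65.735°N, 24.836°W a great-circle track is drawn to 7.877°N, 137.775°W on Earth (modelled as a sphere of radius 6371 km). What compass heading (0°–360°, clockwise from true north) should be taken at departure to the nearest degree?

With φ₁ = 1.1473, φ₂ = 0.1375, Δλ = -1.9712 rad, the forward-azimuth formula gives
θ = atan2( sin Δλ cos φ₂ , cos φ₁ sin φ₂ − sin φ₁ cos φ₂ cos Δλ ) = atan2(-0.9122, 0.4083) = -65.89°.
Adding 360° brings this into [0°, 360°): 294°.

294°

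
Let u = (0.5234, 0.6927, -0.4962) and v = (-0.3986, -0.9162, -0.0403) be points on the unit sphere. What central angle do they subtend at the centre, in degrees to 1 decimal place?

145.4°

u·v = -0.8233; |u| = 1.0000, |v| = 1.0000.
cos θ = (u·v)/(|u||v|) = -0.8233, so θ = 145.4°.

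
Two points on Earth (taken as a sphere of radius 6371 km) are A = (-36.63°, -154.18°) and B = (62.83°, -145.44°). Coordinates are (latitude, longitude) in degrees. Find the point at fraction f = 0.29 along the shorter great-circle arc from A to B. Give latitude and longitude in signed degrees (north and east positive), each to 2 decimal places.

Central angle δ = 1.7402 rad. Interpolating on the sphere with fraction f = 0.29:
P = [sin((1−f)δ)·A + sin(fδ)·B] / sin δ = 0.9580·A + 0.4905·B in Cartesian coordinates,
giving P = (-0.8766, -0.4619, -0.1352), i.e. latitude -7.77°, longitude -152.21°.

-7.77°, -152.21°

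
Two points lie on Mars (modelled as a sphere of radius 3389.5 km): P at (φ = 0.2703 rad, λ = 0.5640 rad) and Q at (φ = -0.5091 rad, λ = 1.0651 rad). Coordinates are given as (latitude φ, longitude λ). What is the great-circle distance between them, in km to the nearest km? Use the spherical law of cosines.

3110 km

In radians: φ₁ = 0.2703, φ₂ = -0.5091, Δλ = 28.711° = 0.5011 rad.
cos c = sin φ₁ sin φ₂ + cos φ₁ cos φ₂ cos Δλ = (0.2670)(-0.4874) + (0.9637)(0.8732)(0.8771) = 0.60788,
so c = arccos(0.60788) = 0.91741 rad.
Distance = R·c = 3389.5 × 0.9174 ≈ 3110 km.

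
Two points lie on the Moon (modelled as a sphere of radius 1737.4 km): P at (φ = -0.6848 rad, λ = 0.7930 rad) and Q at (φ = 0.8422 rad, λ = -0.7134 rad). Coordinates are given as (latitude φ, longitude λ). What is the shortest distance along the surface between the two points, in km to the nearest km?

In radians: φ₁ = -0.6848, φ₂ = 0.8422, Δλ = -86.310° = -1.5064 rad.
cos c = sin φ₁ sin φ₂ + cos φ₁ cos φ₂ cos Δλ = (-0.6325)(0.7461) + (0.7745)(0.6658)(0.0644) = -0.43874,
so c = arccos(-0.43874) = 2.02499 rad.
Distance = R·c = 1737.4 × 2.0250 ≈ 3518 km.

3518 km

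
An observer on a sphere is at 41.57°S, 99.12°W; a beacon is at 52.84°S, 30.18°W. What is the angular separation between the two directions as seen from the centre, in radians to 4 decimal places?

0.8077 rad

In radians: φ₁ = -0.7255, φ₂ = -0.9222, Δλ = 68.940° = 1.2032 rad.
Haversine: a = sin²(Δφ/2) + cos φ₁ cos φ₂ sin²(Δλ/2) = 0.0096 + (0.7481)(0.6040)(0.3203) = 0.15440.
Central angle c = 2·arcsin(√a) = 0.80765 rad.
So the angular separation is 0.8077 rad.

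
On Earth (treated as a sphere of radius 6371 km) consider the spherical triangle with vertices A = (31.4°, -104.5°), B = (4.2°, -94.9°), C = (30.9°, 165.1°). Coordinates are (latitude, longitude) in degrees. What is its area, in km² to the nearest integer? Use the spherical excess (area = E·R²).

Side lengths (central angles): a = 1.6820, b = 1.3052, c = 0.5002 rad; semiperimeter s = 1.7437.
By l'Huilier's theorem, tan(E/4) = √[tan(s/2) tan((s−a)/2) tan((s−b)/2) tan((s−c)/2)], giving spherical excess E = 0.3057 rad.
Area = E·R² = 0.3057 × (6371)² ≈ 12407477 km².

12407477 km²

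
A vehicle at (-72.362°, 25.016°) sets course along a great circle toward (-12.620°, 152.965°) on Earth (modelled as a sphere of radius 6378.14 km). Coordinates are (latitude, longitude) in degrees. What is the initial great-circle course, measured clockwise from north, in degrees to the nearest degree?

130°

With φ₁ = -1.2630, φ₂ = -0.2203, Δλ = 2.2331 rad, the forward-azimuth formula gives
θ = atan2( sin Δλ cos φ₂ , cos φ₁ sin φ₂ − sin φ₁ cos φ₂ cos Δλ ) = atan2(0.7695, -0.6381) = 129.67°.
So the initial bearing is 130°.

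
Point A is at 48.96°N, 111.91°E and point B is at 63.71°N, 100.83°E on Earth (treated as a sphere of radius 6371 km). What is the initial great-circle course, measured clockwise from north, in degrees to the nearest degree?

With φ₁ = 0.8545, φ₂ = 1.1119, Δλ = -0.1934 rad, the forward-azimuth formula gives
θ = atan2( sin Δλ cos φ₂ , cos φ₁ sin φ₂ − sin φ₁ cos φ₂ cos Δλ ) = atan2(-0.0851, 0.2608) = -18.07°.
Adding 360° brings this into [0°, 360°): 342°.

342°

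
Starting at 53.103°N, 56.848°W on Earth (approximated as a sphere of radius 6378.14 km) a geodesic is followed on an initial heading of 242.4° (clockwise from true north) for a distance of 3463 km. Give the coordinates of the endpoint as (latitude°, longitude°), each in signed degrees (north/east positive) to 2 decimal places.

32.75°, -89.83°

Angular distance δ = d/R = 3463/6378.14 = 0.54295 rad; initial bearing θ = 4.2307 rad.
sin φ₂ = sin φ₁ cos δ + cos φ₁ sin δ cos θ = (0.7997)(0.8562) + (0.6004)(0.5167)(-0.4633) = 0.5410, so φ₂ = 32.75°.
Δλ = atan2(sin θ sin δ cos φ₁, cos δ − sin φ₁ sin φ₂) = atan2(-0.2749, 0.4235) = -32.985°.
λ₂ = -56.848° − 32.985° = -89.83°.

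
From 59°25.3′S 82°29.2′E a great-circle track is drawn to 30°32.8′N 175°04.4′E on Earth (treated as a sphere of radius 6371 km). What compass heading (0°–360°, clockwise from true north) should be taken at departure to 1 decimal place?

75.3°

With φ₁ = -1.0371, φ₂ = 0.5331, Δλ = 1.6159 rad, the forward-azimuth formula gives
θ = atan2( sin Δλ cos φ₂ , cos φ₁ sin φ₂ − sin φ₁ cos φ₂ cos Δλ ) = atan2(0.8603, 0.2251) = 75.34°.
So the initial bearing is 75.3°.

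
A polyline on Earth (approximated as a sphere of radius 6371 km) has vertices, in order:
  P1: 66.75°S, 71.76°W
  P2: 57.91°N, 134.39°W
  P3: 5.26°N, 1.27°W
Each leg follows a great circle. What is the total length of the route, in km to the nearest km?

Leg P1→P2: central angle 2.3213 rad, distance 14789.0 km.
Leg P2→P3: central angle 1.8587 rad, distance 11841.7 km.
Total: 14789.0 + 11841.7 ≈ 26631 km.

26631 km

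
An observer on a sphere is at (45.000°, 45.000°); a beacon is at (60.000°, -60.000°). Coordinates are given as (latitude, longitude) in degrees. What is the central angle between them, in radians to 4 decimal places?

1.0229 rad

In radians: φ₁ = 0.7854, φ₂ = 1.0472, Δλ = -105.000° = -1.8326 rad.
cos c = sin φ₁ sin φ₂ + cos φ₁ cos φ₂ cos Δλ = (0.7071)(0.8660) + (0.7071)(0.5000)(-0.2588) = 0.52087,
so c = arccos(0.52087) = 1.02293 rad.
So the angular separation is 1.0229 rad.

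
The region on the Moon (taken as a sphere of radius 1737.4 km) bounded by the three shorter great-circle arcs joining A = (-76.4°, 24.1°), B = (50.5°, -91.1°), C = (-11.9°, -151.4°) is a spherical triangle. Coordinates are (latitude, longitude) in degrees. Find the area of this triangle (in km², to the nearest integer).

Side lengths (central angles): a = 1.4210, b = 1.5998, c = 2.5212 rad; semiperimeter s = 2.7710.
By l'Huilier's theorem, tan(E/4) = √[tan(s/2) tan((s−a)/2) tan((s−b)/2) tan((s−c)/2)], giving spherical excess E = 2.1506 rad.
Area = E·R² = 2.1506 × (1737.4)² ≈ 6491573 km².

6491573 km²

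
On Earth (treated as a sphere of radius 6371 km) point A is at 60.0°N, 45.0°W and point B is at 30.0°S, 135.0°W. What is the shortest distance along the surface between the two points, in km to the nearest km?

In radians: φ₁ = 1.0472, φ₂ = -0.5236, Δλ = -90.000° = -1.5708 rad.
Haversine: a = sin²(Δφ/2) + cos φ₁ cos φ₂ sin²(Δλ/2) = 0.5000 + (0.5000)(0.8660)(0.5000) = 0.71651.
Central angle c = 2·arcsin(√a) = 2.01863 rad.
Distance = R·c = 6371 × 2.0186 ≈ 12861 km.

12861 km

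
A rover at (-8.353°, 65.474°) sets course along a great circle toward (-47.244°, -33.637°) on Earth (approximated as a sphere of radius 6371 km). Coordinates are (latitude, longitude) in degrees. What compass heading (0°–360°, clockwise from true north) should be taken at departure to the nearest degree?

222°

Δλ = -99.111° = -1.7298 rad.
y = sin Δλ · cos φ₂ = (-0.9874)(0.6789) = -0.6703
x = cos φ₁ sin φ₂ − sin φ₁ cos φ₂ cos Δλ = (0.9894)(-0.7343) − (-0.1453)(0.6789)(-0.1583) = -0.7421
θ = atan2(y, x) = -137.91°; adding 360° gives 222°.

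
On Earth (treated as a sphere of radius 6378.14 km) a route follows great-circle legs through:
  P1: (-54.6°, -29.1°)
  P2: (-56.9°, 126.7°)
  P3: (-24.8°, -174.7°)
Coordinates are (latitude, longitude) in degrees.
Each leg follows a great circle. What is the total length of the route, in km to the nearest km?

Leg P1→P2: central angle 1.1655 rad, distance 7433.6 km.
Leg P2→P3: central angle 0.9152 rad, distance 5837.0 km.
Total: 7433.6 + 5837.0 ≈ 13271 km.

13271 km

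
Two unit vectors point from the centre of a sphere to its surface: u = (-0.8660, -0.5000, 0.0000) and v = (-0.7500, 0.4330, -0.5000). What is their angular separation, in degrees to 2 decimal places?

u·v = 0.4330; |u| = 1.0000, |v| = 1.0000.
cos θ = (u·v)/(|u||v|) = 0.4330, so θ = 64.34°.

64.34°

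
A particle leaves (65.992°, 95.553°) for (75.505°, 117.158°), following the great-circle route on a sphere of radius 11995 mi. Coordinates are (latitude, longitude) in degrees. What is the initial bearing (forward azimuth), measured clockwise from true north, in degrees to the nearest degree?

27°

Δλ = 21.605° = 0.3771 rad.
y = sin Δλ · cos φ₂ = (0.3682)(0.2503) = 0.0922
x = cos φ₁ sin φ₂ − sin φ₁ cos φ₂ cos Δλ = (0.4069)(0.9682) − (0.9135)(0.2503)(0.9297) = 0.1813
θ = atan2(y, x) = 26.94°, so the bearing is 27°.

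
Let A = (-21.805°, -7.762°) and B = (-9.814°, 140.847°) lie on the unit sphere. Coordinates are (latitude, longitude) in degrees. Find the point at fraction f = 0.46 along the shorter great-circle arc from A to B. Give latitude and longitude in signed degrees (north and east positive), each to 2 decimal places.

-46.73°, 64.74°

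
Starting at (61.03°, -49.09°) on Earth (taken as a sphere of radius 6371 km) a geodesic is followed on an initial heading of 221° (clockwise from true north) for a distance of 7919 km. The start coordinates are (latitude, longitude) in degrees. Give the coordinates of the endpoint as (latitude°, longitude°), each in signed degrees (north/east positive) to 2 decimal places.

-3.69°, -87.58°

Angular distance δ = d/R = 7919/6371 = 1.24298 rad; initial bearing θ = 3.8572 rad.
sin φ₂ = sin φ₁ cos δ + cos φ₁ sin δ cos θ = (0.8749)(0.3220) + (0.4844)(0.9467)(-0.7547) = -0.0644, so φ₂ = -3.69°.
Δλ = atan2(sin θ sin δ cos φ₁, cos δ − sin φ₁ sin φ₂) = atan2(-0.3008, 0.3783) = -38.493°.
λ₂ = -49.090° − 38.493° = -87.58°.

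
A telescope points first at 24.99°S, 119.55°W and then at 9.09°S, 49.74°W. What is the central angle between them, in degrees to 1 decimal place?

67.9°

Let φ₁ = -0.4362 rad, φ₂ = -0.1587 rad, and Δλ = 1.2184 rad.
Haversine: a = sin²(Δφ/2) + cos φ₁ cos φ₂ sin²(Δλ/2) = 0.0191 + (0.9064)(0.9874)(0.3274) = 0.31218.
Central angle c = 2·arcsin(√a) = 1.18571 rad.
So the angular separation is 67.9°.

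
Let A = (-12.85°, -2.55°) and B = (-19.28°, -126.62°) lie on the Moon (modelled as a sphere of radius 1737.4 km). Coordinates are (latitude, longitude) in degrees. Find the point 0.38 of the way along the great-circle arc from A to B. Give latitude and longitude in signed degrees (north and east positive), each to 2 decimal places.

Central angle δ = 2.0287 rad. Interpolating on the sphere with fraction f = 0.38:
P = [sin((1−f)δ)·A + sin(fδ)·B] / sin δ = 1.0607·A + 0.7768·B in Cartesian coordinates,
giving P = (0.5957, -0.6345, -0.4924), i.e. latitude -29.50°, longitude -46.81°.

-29.50°, -46.81°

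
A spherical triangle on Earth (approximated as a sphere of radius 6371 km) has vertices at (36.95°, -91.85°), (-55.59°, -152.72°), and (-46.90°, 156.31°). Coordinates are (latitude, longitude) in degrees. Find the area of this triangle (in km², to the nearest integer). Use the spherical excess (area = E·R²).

26220757 km²

Side lengths (central angles): a = 0.5632, b = 2.2680, c = 1.8505 rad; semiperimeter s = 2.3408.
By l'Huilier's theorem, tan(E/4) = √[tan(s/2) tan((s−a)/2) tan((s−b)/2) tan((s−c)/2)], giving spherical excess E = 0.6460 rad.
Area = E·R² = 0.6460 × (6371)² ≈ 26220757 km².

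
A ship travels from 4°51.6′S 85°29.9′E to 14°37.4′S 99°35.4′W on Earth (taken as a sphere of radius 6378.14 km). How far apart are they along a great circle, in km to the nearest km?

17797 km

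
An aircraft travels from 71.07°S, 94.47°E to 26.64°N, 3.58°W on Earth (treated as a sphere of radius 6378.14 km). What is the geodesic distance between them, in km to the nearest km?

With latitudes φ₁ = -71.070°, φ₂ = 26.640° and longitude difference Δλ = -98.050°:
cos c = sin φ₁ sin φ₂ + cos φ₁ cos φ₂ cos Δλ = (-0.9459)(0.4484) + (0.3244)(0.8938)(-0.1400) = -0.46474,
so c = arccos(-0.46474) = 2.05414 rad.
Distance = R·c = 6378.14 × 2.0541 ≈ 13102 km.

13102 km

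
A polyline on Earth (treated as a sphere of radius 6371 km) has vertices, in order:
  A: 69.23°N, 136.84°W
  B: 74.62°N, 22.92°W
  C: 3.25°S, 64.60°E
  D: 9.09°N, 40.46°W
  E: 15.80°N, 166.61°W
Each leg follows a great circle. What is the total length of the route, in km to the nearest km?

38842 km

Leg A→B: central angle 0.5288 rad, distance 3369.2 km.
Leg B→C: central angle 1.6140 rad, distance 10282.9 km.
Leg C→D: central angle 1.8391 rad, distance 11717.0 km.
Leg D→E: central angle 2.1147 rad, distance 13472.7 km.
Total: 3369.2 + 10282.9 + 11717.0 + 13472.7 ≈ 38842 km.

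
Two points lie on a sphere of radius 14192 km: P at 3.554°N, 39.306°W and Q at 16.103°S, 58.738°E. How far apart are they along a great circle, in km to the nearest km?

24449 km

Let φ₁ = 0.0620 rad, φ₂ = -0.2811 rad, and Δλ = 1.7112 rad.
Haversine: a = sin²(Δφ/2) + cos φ₁ cos φ₂ sin²(Δλ/2) = 0.0291 + (0.9981)(0.9608)(0.5700) = 0.57569.
Central angle c = 2·arcsin(√a) = 1.72276 rad.
Distance = R·c = 14192 × 1.7228 ≈ 24449 km.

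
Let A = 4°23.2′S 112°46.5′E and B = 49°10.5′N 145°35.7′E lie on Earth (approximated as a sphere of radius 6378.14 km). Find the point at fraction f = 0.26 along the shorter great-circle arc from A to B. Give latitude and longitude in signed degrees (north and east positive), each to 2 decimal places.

10.02°, 119.22°

The central angle between A and B is δ = 1.0588 rad.
With f = 0.26, the slerp weights are sin((1−f)δ)/sin δ = 0.8096 and sin(fδ)/sin δ = 0.3118.
Weighted sum of the unit vectors: (0.8096)·(-0.3860,0.9193,-0.0765) + (0.3118)·(-0.5394,0.3694,0.7567) = (-0.4807, 0.8595, 0.1740).
Converting back: φ = atan2(z, √(x²+y²)) = 10.02°, λ = atan2(y, x) = 119.22°.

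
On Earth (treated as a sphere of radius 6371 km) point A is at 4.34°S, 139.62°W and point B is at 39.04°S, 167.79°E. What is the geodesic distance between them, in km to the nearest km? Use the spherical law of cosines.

6537 km

With latitudes φ₁ = -4.340°, φ₂ = -39.040° and longitude difference Δλ = -52.590°:
cos c = sin φ₁ sin φ₂ + cos φ₁ cos φ₂ cos Δλ = (-0.0757)(-0.6299) + (0.9971)(0.7767)(0.6075) = 0.51817,
so c = arccos(0.51817) = 1.02608 rad.
Distance = R·c = 6371 × 1.0261 ≈ 6537 km.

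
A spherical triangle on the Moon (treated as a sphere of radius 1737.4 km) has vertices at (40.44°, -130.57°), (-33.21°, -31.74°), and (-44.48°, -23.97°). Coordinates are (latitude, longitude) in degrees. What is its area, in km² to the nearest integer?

Side lengths (central angles): a = 0.2230, b = 2.2264, c = 2.0409 rad; semiperimeter s = 2.2452.
By l'Huilier's theorem, tan(E/4) = √[tan(s/2) tan((s−a)/2) tan((s−b)/2) tan((s−c)/2)], giving spherical excess E = 0.2259 rad.
Area = E·R² = 0.2259 × (1737.4)² ≈ 681762 km².

681762 km²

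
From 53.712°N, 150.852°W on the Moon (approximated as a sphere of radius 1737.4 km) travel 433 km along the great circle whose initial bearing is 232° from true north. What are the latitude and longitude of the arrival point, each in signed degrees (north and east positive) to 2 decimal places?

43.73°, -166.46°

Angular distance δ = d/R = 433/1737.4 = 0.24922 rad; initial bearing θ = 4.0492 rad.
sin φ₂ = sin φ₁ cos δ + cos φ₁ sin δ cos θ = (0.8061)(0.9691) + (0.5918)(0.2467)(-0.6157) = 0.6913, so φ₂ = 43.73°.
Δλ = atan2(sin θ sin δ cos φ₁, cos δ − sin φ₁ sin φ₂) = atan2(-0.1150, 0.4119) = -15.604°.
λ₂ = -150.852° − 15.604° = -166.46°.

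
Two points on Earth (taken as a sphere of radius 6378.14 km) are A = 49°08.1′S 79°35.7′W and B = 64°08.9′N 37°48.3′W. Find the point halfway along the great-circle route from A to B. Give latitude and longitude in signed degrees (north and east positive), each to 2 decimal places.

8.01°, -63.07°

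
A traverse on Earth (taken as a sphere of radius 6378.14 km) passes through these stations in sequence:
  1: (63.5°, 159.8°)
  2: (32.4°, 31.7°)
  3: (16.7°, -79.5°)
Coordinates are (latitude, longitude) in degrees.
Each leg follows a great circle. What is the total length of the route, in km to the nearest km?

19331 km

Leg 1→2: central angle 1.3211 rad, distance 8426.4 km.
Leg 2→3: central angle 1.7097 rad, distance 10904.8 km.
Total: 8426.4 + 10904.8 ≈ 19331 km.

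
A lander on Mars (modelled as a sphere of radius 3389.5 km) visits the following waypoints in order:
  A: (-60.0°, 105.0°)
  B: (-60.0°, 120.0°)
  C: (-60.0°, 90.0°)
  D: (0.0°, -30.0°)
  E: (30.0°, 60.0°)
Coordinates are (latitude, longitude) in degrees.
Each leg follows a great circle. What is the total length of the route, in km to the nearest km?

12827 km

Leg A→B: central angle 0.1306 rad, distance 442.7 km.
Leg B→C: central angle 0.2595 rad, distance 879.7 km.
Leg C→D: central angle 1.8235 rad, distance 6180.7 km.
Leg D→E: central angle 1.5708 rad, distance 5324.2 km.
Total: 442.7 + 879.7 + 6180.7 + 5324.2 ≈ 12827 km.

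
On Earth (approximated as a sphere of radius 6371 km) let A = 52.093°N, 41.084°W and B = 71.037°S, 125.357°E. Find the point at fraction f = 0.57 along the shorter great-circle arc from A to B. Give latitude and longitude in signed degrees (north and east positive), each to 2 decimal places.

-38.02°, -24.58°

Central angle δ = 2.7942 rad. Interpolating on the sphere with fraction f = 0.57:
P = [sin((1−f)δ)·A + sin(fδ)·B] / sin δ = 2.7395·A + 2.9368·B in Cartesian coordinates,
giving P = (0.7164, -0.3277, -0.6159), i.e. latitude -38.02°, longitude -24.58°.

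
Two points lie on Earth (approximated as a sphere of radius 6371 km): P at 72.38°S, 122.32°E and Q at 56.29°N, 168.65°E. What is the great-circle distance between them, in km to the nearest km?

In radians: φ₁ = -1.2633, φ₂ = 0.9824, Δλ = 46.330° = 0.8086 rad.
cos c = sin φ₁ sin φ₂ + cos φ₁ cos φ₂ cos Δλ = (-0.9531)(0.8319) + (0.3027)(0.5550)(0.6905) = -0.67683,
so c = arccos(-0.67683) = 2.31424 rad.
Distance = R·c = 6371 × 2.3142 ≈ 14744 km.

14744 km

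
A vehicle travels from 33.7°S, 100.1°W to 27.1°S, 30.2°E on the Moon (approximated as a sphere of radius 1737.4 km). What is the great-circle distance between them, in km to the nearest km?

3126 km

With latitudes φ₁ = -33.700°, φ₂ = -27.100° and longitude difference Δλ = 130.300°:
cos c = sin φ₁ sin φ₂ + cos φ₁ cos φ₂ cos Δλ = (-0.5548)(-0.4555) + (0.8320)(0.8902)(-0.6468) = -0.22627,
so c = arccos(-0.22627) = 1.79904 rad.
Distance = R·c = 1737.4 × 1.7990 ≈ 3126 km.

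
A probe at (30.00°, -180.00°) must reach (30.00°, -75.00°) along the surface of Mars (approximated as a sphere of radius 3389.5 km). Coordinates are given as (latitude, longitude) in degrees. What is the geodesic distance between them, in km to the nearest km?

5135 km

With latitudes φ₁ = 30.000°, φ₂ = 30.000° and longitude difference Δλ = 105.000°:
Haversine: a = sin²(Δφ/2) + cos φ₁ cos φ₂ sin²(Δλ/2) = 0.0000 + (0.8660)(0.8660)(0.6294) = 0.47206.
Central angle c = 2·arcsin(√a) = 1.51488 rad.
Distance = R·c = 3389.5 × 1.5149 ≈ 5135 km.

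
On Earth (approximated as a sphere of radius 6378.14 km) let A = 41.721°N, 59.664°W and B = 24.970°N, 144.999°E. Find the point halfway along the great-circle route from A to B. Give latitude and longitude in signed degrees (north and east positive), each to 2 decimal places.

The central angle between A and B is δ = 1.9113 rad.
With f = 0.5, the slerp weights are sin((1−f)δ)/sin δ = 0.8664 and sin(fδ)/sin δ = 0.8664.
Weighted sum of the unit vectors: (0.8664)·(0.3770,-0.6442,0.6655) + (0.8664)·(-0.7426,0.5200,0.4221) = (-0.3168, -0.1076, 0.9424).
Converting back: φ = atan2(z, √(x²+y²)) = 70.45°, λ = atan2(y, x) = -161.23°.

70.45°, -161.23°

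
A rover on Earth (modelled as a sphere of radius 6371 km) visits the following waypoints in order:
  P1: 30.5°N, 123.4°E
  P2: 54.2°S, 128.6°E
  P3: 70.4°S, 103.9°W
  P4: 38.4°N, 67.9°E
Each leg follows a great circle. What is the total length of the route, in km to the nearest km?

Leg P1→P2: central angle 1.4804 rad, distance 9431.5 km.
Leg P2→P3: central angle 0.8703 rad, distance 5544.5 km.
Leg P3→P4: central angle 2.5780 rad, distance 16424.7 km.
Total: 9431.5 + 5544.5 + 16424.7 ≈ 31401 km.

31401 km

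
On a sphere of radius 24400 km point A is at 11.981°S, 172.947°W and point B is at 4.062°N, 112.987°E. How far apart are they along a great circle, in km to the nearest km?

With latitudes φ₁ = -11.981°, φ₂ = 4.062° and longitude difference Δλ = -74.066°:
cos c = sin φ₁ sin φ₂ + cos φ₁ cos φ₂ cos Δλ = (-0.2076)(0.0708) + (0.9782)(0.9975)(0.2745) = 0.25317,
so c = arccos(0.25317) = 1.31484 rad.
Distance = R·c = 24400 × 1.3148 ≈ 32082 km.

32082 km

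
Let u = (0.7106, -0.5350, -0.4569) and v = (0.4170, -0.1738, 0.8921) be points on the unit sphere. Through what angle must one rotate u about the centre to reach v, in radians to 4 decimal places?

1.5891 rad

u·v = -0.0183; |u| = 1.0000, |v| = 1.0000.
cos θ = (u·v)/(|u||v|) = -0.0183, so θ = 1.5891 rad.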